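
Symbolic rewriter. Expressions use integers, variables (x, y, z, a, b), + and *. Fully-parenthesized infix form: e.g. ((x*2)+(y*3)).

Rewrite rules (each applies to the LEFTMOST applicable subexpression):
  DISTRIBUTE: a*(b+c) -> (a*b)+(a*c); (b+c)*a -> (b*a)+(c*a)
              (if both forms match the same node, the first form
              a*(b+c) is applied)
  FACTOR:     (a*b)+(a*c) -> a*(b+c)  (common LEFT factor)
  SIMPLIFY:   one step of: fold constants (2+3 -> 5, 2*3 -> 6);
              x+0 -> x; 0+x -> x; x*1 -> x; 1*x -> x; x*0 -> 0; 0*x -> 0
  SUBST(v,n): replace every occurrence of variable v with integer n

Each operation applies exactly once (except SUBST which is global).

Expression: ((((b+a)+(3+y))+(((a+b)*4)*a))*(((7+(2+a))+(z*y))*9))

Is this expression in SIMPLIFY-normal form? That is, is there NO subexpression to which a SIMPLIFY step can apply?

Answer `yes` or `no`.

Expression: ((((b+a)+(3+y))+(((a+b)*4)*a))*(((7+(2+a))+(z*y))*9))
Scanning for simplifiable subexpressions (pre-order)...
  at root: ((((b+a)+(3+y))+(((a+b)*4)*a))*(((7+(2+a))+(z*y))*9)) (not simplifiable)
  at L: (((b+a)+(3+y))+(((a+b)*4)*a)) (not simplifiable)
  at LL: ((b+a)+(3+y)) (not simplifiable)
  at LLL: (b+a) (not simplifiable)
  at LLR: (3+y) (not simplifiable)
  at LR: (((a+b)*4)*a) (not simplifiable)
  at LRL: ((a+b)*4) (not simplifiable)
  at LRLL: (a+b) (not simplifiable)
  at R: (((7+(2+a))+(z*y))*9) (not simplifiable)
  at RL: ((7+(2+a))+(z*y)) (not simplifiable)
  at RLL: (7+(2+a)) (not simplifiable)
  at RLLR: (2+a) (not simplifiable)
  at RLR: (z*y) (not simplifiable)
Result: no simplifiable subexpression found -> normal form.

Answer: yes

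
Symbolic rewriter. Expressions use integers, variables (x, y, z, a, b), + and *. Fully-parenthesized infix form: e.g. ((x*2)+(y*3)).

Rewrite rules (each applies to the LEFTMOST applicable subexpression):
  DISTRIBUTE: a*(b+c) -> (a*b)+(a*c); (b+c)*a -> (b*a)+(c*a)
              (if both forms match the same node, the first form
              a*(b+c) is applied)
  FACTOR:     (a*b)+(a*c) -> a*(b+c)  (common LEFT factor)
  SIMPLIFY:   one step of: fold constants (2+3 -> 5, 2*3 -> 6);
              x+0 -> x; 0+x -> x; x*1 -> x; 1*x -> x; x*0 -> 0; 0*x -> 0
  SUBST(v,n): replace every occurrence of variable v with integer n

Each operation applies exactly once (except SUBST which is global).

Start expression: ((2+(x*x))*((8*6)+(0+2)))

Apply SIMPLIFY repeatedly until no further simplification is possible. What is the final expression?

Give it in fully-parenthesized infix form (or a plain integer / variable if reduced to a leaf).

Start: ((2+(x*x))*((8*6)+(0+2)))
Step 1: at RL: (8*6) -> 48; overall: ((2+(x*x))*((8*6)+(0+2))) -> ((2+(x*x))*(48+(0+2)))
Step 2: at RR: (0+2) -> 2; overall: ((2+(x*x))*(48+(0+2))) -> ((2+(x*x))*(48+2))
Step 3: at R: (48+2) -> 50; overall: ((2+(x*x))*(48+2)) -> ((2+(x*x))*50)
Fixed point: ((2+(x*x))*50)

Answer: ((2+(x*x))*50)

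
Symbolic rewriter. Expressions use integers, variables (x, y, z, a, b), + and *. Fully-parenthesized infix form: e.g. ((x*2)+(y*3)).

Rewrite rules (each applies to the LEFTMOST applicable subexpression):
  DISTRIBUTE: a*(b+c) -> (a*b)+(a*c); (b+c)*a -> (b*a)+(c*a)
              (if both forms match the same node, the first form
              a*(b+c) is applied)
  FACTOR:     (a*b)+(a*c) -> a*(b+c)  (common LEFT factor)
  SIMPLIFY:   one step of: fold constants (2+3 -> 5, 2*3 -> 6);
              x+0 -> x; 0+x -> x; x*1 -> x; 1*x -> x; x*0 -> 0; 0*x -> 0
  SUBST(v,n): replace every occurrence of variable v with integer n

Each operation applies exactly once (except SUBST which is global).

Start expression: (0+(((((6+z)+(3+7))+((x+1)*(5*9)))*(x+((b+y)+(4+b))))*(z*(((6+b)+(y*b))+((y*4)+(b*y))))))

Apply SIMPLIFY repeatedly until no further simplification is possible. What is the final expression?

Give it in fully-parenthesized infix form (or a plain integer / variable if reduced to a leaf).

Start: (0+(((((6+z)+(3+7))+((x+1)*(5*9)))*(x+((b+y)+(4+b))))*(z*(((6+b)+(y*b))+((y*4)+(b*y))))))
Step 1: at root: (0+(((((6+z)+(3+7))+((x+1)*(5*9)))*(x+((b+y)+(4+b))))*(z*(((6+b)+(y*b))+((y*4)+(b*y)))))) -> (((((6+z)+(3+7))+((x+1)*(5*9)))*(x+((b+y)+(4+b))))*(z*(((6+b)+(y*b))+((y*4)+(b*y))))); overall: (0+(((((6+z)+(3+7))+((x+1)*(5*9)))*(x+((b+y)+(4+b))))*(z*(((6+b)+(y*b))+((y*4)+(b*y)))))) -> (((((6+z)+(3+7))+((x+1)*(5*9)))*(x+((b+y)+(4+b))))*(z*(((6+b)+(y*b))+((y*4)+(b*y)))))
Step 2: at LLLR: (3+7) -> 10; overall: (((((6+z)+(3+7))+((x+1)*(5*9)))*(x+((b+y)+(4+b))))*(z*(((6+b)+(y*b))+((y*4)+(b*y))))) -> (((((6+z)+10)+((x+1)*(5*9)))*(x+((b+y)+(4+b))))*(z*(((6+b)+(y*b))+((y*4)+(b*y)))))
Step 3: at LLRR: (5*9) -> 45; overall: (((((6+z)+10)+((x+1)*(5*9)))*(x+((b+y)+(4+b))))*(z*(((6+b)+(y*b))+((y*4)+(b*y))))) -> (((((6+z)+10)+((x+1)*45))*(x+((b+y)+(4+b))))*(z*(((6+b)+(y*b))+((y*4)+(b*y)))))
Fixed point: (((((6+z)+10)+((x+1)*45))*(x+((b+y)+(4+b))))*(z*(((6+b)+(y*b))+((y*4)+(b*y)))))

Answer: (((((6+z)+10)+((x+1)*45))*(x+((b+y)+(4+b))))*(z*(((6+b)+(y*b))+((y*4)+(b*y)))))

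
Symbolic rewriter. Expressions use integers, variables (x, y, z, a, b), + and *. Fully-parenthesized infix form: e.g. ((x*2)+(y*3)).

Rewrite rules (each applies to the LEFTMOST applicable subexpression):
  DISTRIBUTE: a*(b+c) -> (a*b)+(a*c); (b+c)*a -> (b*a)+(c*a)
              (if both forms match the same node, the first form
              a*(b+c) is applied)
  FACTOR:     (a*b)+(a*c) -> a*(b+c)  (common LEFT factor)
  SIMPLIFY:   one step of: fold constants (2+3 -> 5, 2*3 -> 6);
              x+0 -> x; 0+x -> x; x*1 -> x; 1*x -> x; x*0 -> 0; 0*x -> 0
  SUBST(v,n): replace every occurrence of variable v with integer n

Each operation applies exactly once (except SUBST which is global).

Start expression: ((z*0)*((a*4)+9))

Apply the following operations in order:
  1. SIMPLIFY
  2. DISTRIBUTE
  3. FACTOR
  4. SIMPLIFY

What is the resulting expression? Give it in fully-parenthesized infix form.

Start: ((z*0)*((a*4)+9))
Apply SIMPLIFY at L (target: (z*0)): ((z*0)*((a*4)+9)) -> (0*((a*4)+9))
Apply DISTRIBUTE at root (target: (0*((a*4)+9))): (0*((a*4)+9)) -> ((0*(a*4))+(0*9))
Apply FACTOR at root (target: ((0*(a*4))+(0*9))): ((0*(a*4))+(0*9)) -> (0*((a*4)+9))
Apply SIMPLIFY at root (target: (0*((a*4)+9))): (0*((a*4)+9)) -> 0

Answer: 0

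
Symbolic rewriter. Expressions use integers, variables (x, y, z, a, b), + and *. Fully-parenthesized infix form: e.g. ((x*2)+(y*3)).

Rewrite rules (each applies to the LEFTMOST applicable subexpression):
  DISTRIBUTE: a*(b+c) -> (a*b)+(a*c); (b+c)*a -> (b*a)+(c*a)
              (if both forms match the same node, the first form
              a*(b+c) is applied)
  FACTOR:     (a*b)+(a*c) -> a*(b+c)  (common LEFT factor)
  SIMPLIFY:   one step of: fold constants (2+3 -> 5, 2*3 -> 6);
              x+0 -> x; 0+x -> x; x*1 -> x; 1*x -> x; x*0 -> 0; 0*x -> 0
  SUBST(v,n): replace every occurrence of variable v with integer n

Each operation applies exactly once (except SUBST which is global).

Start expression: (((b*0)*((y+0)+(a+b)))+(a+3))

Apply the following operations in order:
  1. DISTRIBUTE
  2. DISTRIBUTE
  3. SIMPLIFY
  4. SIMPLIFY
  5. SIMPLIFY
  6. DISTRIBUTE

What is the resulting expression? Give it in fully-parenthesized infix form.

Start: (((b*0)*((y+0)+(a+b)))+(a+3))
Apply DISTRIBUTE at L (target: ((b*0)*((y+0)+(a+b)))): (((b*0)*((y+0)+(a+b)))+(a+3)) -> ((((b*0)*(y+0))+((b*0)*(a+b)))+(a+3))
Apply DISTRIBUTE at LL (target: ((b*0)*(y+0))): ((((b*0)*(y+0))+((b*0)*(a+b)))+(a+3)) -> (((((b*0)*y)+((b*0)*0))+((b*0)*(a+b)))+(a+3))
Apply SIMPLIFY at LLLL (target: (b*0)): (((((b*0)*y)+((b*0)*0))+((b*0)*(a+b)))+(a+3)) -> ((((0*y)+((b*0)*0))+((b*0)*(a+b)))+(a+3))
Apply SIMPLIFY at LLL (target: (0*y)): ((((0*y)+((b*0)*0))+((b*0)*(a+b)))+(a+3)) -> (((0+((b*0)*0))+((b*0)*(a+b)))+(a+3))
Apply SIMPLIFY at LL (target: (0+((b*0)*0))): (((0+((b*0)*0))+((b*0)*(a+b)))+(a+3)) -> ((((b*0)*0)+((b*0)*(a+b)))+(a+3))
Apply DISTRIBUTE at LR (target: ((b*0)*(a+b))): ((((b*0)*0)+((b*0)*(a+b)))+(a+3)) -> ((((b*0)*0)+(((b*0)*a)+((b*0)*b)))+(a+3))

Answer: ((((b*0)*0)+(((b*0)*a)+((b*0)*b)))+(a+3))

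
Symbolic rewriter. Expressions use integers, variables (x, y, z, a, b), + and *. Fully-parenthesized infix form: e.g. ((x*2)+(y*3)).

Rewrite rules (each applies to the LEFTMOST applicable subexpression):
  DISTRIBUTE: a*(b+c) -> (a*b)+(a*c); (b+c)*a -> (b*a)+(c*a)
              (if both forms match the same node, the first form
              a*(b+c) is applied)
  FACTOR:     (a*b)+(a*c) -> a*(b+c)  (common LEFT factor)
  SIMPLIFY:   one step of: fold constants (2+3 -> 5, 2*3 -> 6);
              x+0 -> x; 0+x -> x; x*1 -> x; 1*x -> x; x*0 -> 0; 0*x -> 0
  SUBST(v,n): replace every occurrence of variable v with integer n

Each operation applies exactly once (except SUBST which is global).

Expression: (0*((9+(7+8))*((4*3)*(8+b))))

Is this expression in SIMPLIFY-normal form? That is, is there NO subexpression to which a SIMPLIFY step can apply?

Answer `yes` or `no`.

Answer: no

Derivation:
Expression: (0*((9+(7+8))*((4*3)*(8+b))))
Scanning for simplifiable subexpressions (pre-order)...
  at root: (0*((9+(7+8))*((4*3)*(8+b)))) (SIMPLIFIABLE)
  at R: ((9+(7+8))*((4*3)*(8+b))) (not simplifiable)
  at RL: (9+(7+8)) (not simplifiable)
  at RLR: (7+8) (SIMPLIFIABLE)
  at RR: ((4*3)*(8+b)) (not simplifiable)
  at RRL: (4*3) (SIMPLIFIABLE)
  at RRR: (8+b) (not simplifiable)
Found simplifiable subexpr at path root: (0*((9+(7+8))*((4*3)*(8+b))))
One SIMPLIFY step would give: 0
-> NOT in normal form.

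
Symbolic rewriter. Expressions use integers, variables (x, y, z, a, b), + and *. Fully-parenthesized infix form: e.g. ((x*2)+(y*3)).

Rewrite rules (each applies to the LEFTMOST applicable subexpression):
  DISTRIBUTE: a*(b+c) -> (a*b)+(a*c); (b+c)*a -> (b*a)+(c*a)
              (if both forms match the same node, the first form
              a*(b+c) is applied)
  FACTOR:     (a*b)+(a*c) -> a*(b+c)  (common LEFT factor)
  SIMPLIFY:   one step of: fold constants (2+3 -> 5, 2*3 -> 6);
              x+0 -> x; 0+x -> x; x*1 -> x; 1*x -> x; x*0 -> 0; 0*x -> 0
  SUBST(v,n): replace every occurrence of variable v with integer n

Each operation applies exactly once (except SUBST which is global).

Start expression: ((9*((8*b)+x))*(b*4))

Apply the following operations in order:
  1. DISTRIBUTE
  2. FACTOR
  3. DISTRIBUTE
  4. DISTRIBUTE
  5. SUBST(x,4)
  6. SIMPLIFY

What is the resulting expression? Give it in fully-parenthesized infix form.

Answer: (((9*(8*b))*(b*4))+(36*(b*4)))

Derivation:
Start: ((9*((8*b)+x))*(b*4))
Apply DISTRIBUTE at L (target: (9*((8*b)+x))): ((9*((8*b)+x))*(b*4)) -> (((9*(8*b))+(9*x))*(b*4))
Apply FACTOR at L (target: ((9*(8*b))+(9*x))): (((9*(8*b))+(9*x))*(b*4)) -> ((9*((8*b)+x))*(b*4))
Apply DISTRIBUTE at L (target: (9*((8*b)+x))): ((9*((8*b)+x))*(b*4)) -> (((9*(8*b))+(9*x))*(b*4))
Apply DISTRIBUTE at root (target: (((9*(8*b))+(9*x))*(b*4))): (((9*(8*b))+(9*x))*(b*4)) -> (((9*(8*b))*(b*4))+((9*x)*(b*4)))
Apply SUBST(x,4): (((9*(8*b))*(b*4))+((9*x)*(b*4))) -> (((9*(8*b))*(b*4))+((9*4)*(b*4)))
Apply SIMPLIFY at RL (target: (9*4)): (((9*(8*b))*(b*4))+((9*4)*(b*4))) -> (((9*(8*b))*(b*4))+(36*(b*4)))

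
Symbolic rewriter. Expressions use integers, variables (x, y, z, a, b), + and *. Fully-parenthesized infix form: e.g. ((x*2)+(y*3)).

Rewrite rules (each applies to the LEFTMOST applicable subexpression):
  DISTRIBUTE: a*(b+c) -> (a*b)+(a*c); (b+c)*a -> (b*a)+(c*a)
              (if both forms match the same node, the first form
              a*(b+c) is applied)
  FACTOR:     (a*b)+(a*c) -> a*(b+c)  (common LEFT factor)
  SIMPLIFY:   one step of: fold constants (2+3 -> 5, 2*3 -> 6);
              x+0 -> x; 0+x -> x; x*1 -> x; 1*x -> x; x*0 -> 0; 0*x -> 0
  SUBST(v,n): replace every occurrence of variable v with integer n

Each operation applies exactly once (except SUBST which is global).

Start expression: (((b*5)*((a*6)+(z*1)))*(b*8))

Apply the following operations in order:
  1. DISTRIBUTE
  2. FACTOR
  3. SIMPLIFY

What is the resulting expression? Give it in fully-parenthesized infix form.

Answer: (((b*5)*((a*6)+z))*(b*8))

Derivation:
Start: (((b*5)*((a*6)+(z*1)))*(b*8))
Apply DISTRIBUTE at L (target: ((b*5)*((a*6)+(z*1)))): (((b*5)*((a*6)+(z*1)))*(b*8)) -> ((((b*5)*(a*6))+((b*5)*(z*1)))*(b*8))
Apply FACTOR at L (target: (((b*5)*(a*6))+((b*5)*(z*1)))): ((((b*5)*(a*6))+((b*5)*(z*1)))*(b*8)) -> (((b*5)*((a*6)+(z*1)))*(b*8))
Apply SIMPLIFY at LRR (target: (z*1)): (((b*5)*((a*6)+(z*1)))*(b*8)) -> (((b*5)*((a*6)+z))*(b*8))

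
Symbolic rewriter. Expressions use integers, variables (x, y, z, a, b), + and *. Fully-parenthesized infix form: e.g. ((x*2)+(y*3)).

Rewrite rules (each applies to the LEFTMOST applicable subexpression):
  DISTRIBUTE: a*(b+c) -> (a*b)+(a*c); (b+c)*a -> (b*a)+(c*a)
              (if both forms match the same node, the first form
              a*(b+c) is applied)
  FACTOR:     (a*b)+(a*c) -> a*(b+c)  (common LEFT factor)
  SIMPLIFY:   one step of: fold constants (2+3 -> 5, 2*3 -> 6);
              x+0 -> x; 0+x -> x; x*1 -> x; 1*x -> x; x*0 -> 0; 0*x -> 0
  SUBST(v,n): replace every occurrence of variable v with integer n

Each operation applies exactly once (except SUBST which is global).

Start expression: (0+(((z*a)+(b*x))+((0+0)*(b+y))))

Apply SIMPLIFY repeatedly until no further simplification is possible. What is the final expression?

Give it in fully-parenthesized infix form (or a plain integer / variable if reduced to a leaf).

Start: (0+(((z*a)+(b*x))+((0+0)*(b+y))))
Step 1: at root: (0+(((z*a)+(b*x))+((0+0)*(b+y)))) -> (((z*a)+(b*x))+((0+0)*(b+y))); overall: (0+(((z*a)+(b*x))+((0+0)*(b+y)))) -> (((z*a)+(b*x))+((0+0)*(b+y)))
Step 2: at RL: (0+0) -> 0; overall: (((z*a)+(b*x))+((0+0)*(b+y))) -> (((z*a)+(b*x))+(0*(b+y)))
Step 3: at R: (0*(b+y)) -> 0; overall: (((z*a)+(b*x))+(0*(b+y))) -> (((z*a)+(b*x))+0)
Step 4: at root: (((z*a)+(b*x))+0) -> ((z*a)+(b*x)); overall: (((z*a)+(b*x))+0) -> ((z*a)+(b*x))
Fixed point: ((z*a)+(b*x))

Answer: ((z*a)+(b*x))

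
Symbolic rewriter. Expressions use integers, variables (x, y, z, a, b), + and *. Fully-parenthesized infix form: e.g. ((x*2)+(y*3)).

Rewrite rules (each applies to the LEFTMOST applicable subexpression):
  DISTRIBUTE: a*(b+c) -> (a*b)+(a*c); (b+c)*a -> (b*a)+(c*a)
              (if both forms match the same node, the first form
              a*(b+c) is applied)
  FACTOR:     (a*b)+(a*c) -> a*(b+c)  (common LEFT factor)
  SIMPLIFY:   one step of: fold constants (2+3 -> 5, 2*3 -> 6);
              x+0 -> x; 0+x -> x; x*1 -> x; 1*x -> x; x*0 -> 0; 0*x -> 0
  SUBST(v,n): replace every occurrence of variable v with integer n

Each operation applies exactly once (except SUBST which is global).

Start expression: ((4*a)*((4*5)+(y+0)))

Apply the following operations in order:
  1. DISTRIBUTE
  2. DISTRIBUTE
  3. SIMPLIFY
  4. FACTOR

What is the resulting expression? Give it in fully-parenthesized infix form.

Start: ((4*a)*((4*5)+(y+0)))
Apply DISTRIBUTE at root (target: ((4*a)*((4*5)+(y+0)))): ((4*a)*((4*5)+(y+0))) -> (((4*a)*(4*5))+((4*a)*(y+0)))
Apply DISTRIBUTE at R (target: ((4*a)*(y+0))): (((4*a)*(4*5))+((4*a)*(y+0))) -> (((4*a)*(4*5))+(((4*a)*y)+((4*a)*0)))
Apply SIMPLIFY at LR (target: (4*5)): (((4*a)*(4*5))+(((4*a)*y)+((4*a)*0))) -> (((4*a)*20)+(((4*a)*y)+((4*a)*0)))
Apply FACTOR at R (target: (((4*a)*y)+((4*a)*0))): (((4*a)*20)+(((4*a)*y)+((4*a)*0))) -> (((4*a)*20)+((4*a)*(y+0)))

Answer: (((4*a)*20)+((4*a)*(y+0)))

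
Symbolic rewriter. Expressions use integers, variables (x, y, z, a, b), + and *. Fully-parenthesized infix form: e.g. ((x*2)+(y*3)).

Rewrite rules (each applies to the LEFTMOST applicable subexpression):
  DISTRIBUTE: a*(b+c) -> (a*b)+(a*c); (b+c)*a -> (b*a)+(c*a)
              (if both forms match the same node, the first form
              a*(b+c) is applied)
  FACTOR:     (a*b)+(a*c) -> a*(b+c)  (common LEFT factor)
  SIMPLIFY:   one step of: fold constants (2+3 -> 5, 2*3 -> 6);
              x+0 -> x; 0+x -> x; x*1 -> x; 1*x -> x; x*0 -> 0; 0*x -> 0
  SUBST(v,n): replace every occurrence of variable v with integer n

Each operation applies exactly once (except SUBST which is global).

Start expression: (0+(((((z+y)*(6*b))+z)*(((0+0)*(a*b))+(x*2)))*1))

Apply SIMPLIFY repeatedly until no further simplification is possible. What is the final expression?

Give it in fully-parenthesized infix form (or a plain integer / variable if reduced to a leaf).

Answer: ((((z+y)*(6*b))+z)*(x*2))

Derivation:
Start: (0+(((((z+y)*(6*b))+z)*(((0+0)*(a*b))+(x*2)))*1))
Step 1: at root: (0+(((((z+y)*(6*b))+z)*(((0+0)*(a*b))+(x*2)))*1)) -> (((((z+y)*(6*b))+z)*(((0+0)*(a*b))+(x*2)))*1); overall: (0+(((((z+y)*(6*b))+z)*(((0+0)*(a*b))+(x*2)))*1)) -> (((((z+y)*(6*b))+z)*(((0+0)*(a*b))+(x*2)))*1)
Step 2: at root: (((((z+y)*(6*b))+z)*(((0+0)*(a*b))+(x*2)))*1) -> ((((z+y)*(6*b))+z)*(((0+0)*(a*b))+(x*2))); overall: (((((z+y)*(6*b))+z)*(((0+0)*(a*b))+(x*2)))*1) -> ((((z+y)*(6*b))+z)*(((0+0)*(a*b))+(x*2)))
Step 3: at RLL: (0+0) -> 0; overall: ((((z+y)*(6*b))+z)*(((0+0)*(a*b))+(x*2))) -> ((((z+y)*(6*b))+z)*((0*(a*b))+(x*2)))
Step 4: at RL: (0*(a*b)) -> 0; overall: ((((z+y)*(6*b))+z)*((0*(a*b))+(x*2))) -> ((((z+y)*(6*b))+z)*(0+(x*2)))
Step 5: at R: (0+(x*2)) -> (x*2); overall: ((((z+y)*(6*b))+z)*(0+(x*2))) -> ((((z+y)*(6*b))+z)*(x*2))
Fixed point: ((((z+y)*(6*b))+z)*(x*2))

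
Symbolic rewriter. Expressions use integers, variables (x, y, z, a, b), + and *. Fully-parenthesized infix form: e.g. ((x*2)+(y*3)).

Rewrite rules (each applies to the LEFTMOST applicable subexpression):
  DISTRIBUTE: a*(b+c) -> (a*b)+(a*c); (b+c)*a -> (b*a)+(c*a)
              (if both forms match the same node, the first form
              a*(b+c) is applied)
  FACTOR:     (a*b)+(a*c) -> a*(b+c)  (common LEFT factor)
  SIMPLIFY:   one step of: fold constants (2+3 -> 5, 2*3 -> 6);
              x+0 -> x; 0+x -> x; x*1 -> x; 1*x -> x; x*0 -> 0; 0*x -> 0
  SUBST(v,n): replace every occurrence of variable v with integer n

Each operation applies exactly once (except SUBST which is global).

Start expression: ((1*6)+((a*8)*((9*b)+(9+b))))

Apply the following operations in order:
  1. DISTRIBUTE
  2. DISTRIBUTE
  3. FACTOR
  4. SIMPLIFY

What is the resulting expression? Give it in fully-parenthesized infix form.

Answer: (6+(((a*8)*(9*b))+((a*8)*(9+b))))

Derivation:
Start: ((1*6)+((a*8)*((9*b)+(9+b))))
Apply DISTRIBUTE at R (target: ((a*8)*((9*b)+(9+b)))): ((1*6)+((a*8)*((9*b)+(9+b)))) -> ((1*6)+(((a*8)*(9*b))+((a*8)*(9+b))))
Apply DISTRIBUTE at RR (target: ((a*8)*(9+b))): ((1*6)+(((a*8)*(9*b))+((a*8)*(9+b)))) -> ((1*6)+(((a*8)*(9*b))+(((a*8)*9)+((a*8)*b))))
Apply FACTOR at RR (target: (((a*8)*9)+((a*8)*b))): ((1*6)+(((a*8)*(9*b))+(((a*8)*9)+((a*8)*b)))) -> ((1*6)+(((a*8)*(9*b))+((a*8)*(9+b))))
Apply SIMPLIFY at L (target: (1*6)): ((1*6)+(((a*8)*(9*b))+((a*8)*(9+b)))) -> (6+(((a*8)*(9*b))+((a*8)*(9+b))))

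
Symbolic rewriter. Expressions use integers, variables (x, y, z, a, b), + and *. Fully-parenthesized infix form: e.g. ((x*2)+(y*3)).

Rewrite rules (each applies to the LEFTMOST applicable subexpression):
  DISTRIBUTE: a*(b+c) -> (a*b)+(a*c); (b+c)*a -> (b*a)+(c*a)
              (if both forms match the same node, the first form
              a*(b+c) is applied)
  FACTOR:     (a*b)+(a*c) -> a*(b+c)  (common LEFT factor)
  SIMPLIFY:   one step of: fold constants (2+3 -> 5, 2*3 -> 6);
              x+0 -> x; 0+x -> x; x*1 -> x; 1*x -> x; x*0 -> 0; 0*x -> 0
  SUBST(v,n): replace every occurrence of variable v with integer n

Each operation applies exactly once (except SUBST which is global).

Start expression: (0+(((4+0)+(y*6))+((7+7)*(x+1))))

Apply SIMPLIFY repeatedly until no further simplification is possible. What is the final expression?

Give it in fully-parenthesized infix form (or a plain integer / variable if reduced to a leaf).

Start: (0+(((4+0)+(y*6))+((7+7)*(x+1))))
Step 1: at root: (0+(((4+0)+(y*6))+((7+7)*(x+1)))) -> (((4+0)+(y*6))+((7+7)*(x+1))); overall: (0+(((4+0)+(y*6))+((7+7)*(x+1)))) -> (((4+0)+(y*6))+((7+7)*(x+1)))
Step 2: at LL: (4+0) -> 4; overall: (((4+0)+(y*6))+((7+7)*(x+1))) -> ((4+(y*6))+((7+7)*(x+1)))
Step 3: at RL: (7+7) -> 14; overall: ((4+(y*6))+((7+7)*(x+1))) -> ((4+(y*6))+(14*(x+1)))
Fixed point: ((4+(y*6))+(14*(x+1)))

Answer: ((4+(y*6))+(14*(x+1)))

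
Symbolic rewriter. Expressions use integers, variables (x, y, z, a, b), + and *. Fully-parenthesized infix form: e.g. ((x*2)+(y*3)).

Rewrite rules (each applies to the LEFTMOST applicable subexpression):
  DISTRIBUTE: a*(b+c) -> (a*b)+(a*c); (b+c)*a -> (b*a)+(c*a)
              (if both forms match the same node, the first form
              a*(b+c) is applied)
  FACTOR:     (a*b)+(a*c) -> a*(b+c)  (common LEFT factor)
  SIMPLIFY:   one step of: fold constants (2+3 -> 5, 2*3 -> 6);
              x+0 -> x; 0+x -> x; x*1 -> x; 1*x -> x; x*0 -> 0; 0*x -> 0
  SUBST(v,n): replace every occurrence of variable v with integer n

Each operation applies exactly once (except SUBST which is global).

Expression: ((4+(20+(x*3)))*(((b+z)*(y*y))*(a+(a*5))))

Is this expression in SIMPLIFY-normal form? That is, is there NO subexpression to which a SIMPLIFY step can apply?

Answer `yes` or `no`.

Expression: ((4+(20+(x*3)))*(((b+z)*(y*y))*(a+(a*5))))
Scanning for simplifiable subexpressions (pre-order)...
  at root: ((4+(20+(x*3)))*(((b+z)*(y*y))*(a+(a*5)))) (not simplifiable)
  at L: (4+(20+(x*3))) (not simplifiable)
  at LR: (20+(x*3)) (not simplifiable)
  at LRR: (x*3) (not simplifiable)
  at R: (((b+z)*(y*y))*(a+(a*5))) (not simplifiable)
  at RL: ((b+z)*(y*y)) (not simplifiable)
  at RLL: (b+z) (not simplifiable)
  at RLR: (y*y) (not simplifiable)
  at RR: (a+(a*5)) (not simplifiable)
  at RRR: (a*5) (not simplifiable)
Result: no simplifiable subexpression found -> normal form.

Answer: yes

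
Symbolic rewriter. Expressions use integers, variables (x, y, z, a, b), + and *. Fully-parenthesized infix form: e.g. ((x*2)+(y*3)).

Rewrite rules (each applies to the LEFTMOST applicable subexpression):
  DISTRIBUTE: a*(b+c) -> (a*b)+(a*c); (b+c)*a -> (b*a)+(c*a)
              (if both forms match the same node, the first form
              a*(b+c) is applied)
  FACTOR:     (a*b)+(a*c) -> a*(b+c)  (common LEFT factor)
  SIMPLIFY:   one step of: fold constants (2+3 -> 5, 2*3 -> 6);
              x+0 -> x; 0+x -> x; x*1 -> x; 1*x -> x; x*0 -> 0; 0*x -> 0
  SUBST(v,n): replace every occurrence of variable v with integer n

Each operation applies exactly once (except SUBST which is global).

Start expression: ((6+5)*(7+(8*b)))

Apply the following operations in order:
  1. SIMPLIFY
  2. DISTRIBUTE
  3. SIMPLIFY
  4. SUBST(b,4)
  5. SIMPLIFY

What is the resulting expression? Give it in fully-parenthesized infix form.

Start: ((6+5)*(7+(8*b)))
Apply SIMPLIFY at L (target: (6+5)): ((6+5)*(7+(8*b))) -> (11*(7+(8*b)))
Apply DISTRIBUTE at root (target: (11*(7+(8*b)))): (11*(7+(8*b))) -> ((11*7)+(11*(8*b)))
Apply SIMPLIFY at L (target: (11*7)): ((11*7)+(11*(8*b))) -> (77+(11*(8*b)))
Apply SUBST(b,4): (77+(11*(8*b))) -> (77+(11*(8*4)))
Apply SIMPLIFY at RR (target: (8*4)): (77+(11*(8*4))) -> (77+(11*32))

Answer: (77+(11*32))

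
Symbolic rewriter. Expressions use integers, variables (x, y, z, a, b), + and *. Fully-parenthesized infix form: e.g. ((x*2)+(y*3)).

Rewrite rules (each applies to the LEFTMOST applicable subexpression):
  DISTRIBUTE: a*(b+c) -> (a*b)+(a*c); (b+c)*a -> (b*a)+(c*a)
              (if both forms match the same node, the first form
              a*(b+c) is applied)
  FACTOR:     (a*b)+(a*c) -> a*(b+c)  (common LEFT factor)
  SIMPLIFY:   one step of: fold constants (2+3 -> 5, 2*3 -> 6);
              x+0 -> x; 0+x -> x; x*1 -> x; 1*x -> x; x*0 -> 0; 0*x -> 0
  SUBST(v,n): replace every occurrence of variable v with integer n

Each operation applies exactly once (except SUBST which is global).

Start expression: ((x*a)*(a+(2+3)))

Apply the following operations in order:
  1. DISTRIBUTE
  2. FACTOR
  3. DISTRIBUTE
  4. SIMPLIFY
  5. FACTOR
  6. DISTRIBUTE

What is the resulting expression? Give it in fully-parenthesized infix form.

Answer: (((x*a)*a)+((x*a)*5))

Derivation:
Start: ((x*a)*(a+(2+3)))
Apply DISTRIBUTE at root (target: ((x*a)*(a+(2+3)))): ((x*a)*(a+(2+3))) -> (((x*a)*a)+((x*a)*(2+3)))
Apply FACTOR at root (target: (((x*a)*a)+((x*a)*(2+3)))): (((x*a)*a)+((x*a)*(2+3))) -> ((x*a)*(a+(2+3)))
Apply DISTRIBUTE at root (target: ((x*a)*(a+(2+3)))): ((x*a)*(a+(2+3))) -> (((x*a)*a)+((x*a)*(2+3)))
Apply SIMPLIFY at RR (target: (2+3)): (((x*a)*a)+((x*a)*(2+3))) -> (((x*a)*a)+((x*a)*5))
Apply FACTOR at root (target: (((x*a)*a)+((x*a)*5))): (((x*a)*a)+((x*a)*5)) -> ((x*a)*(a+5))
Apply DISTRIBUTE at root (target: ((x*a)*(a+5))): ((x*a)*(a+5)) -> (((x*a)*a)+((x*a)*5))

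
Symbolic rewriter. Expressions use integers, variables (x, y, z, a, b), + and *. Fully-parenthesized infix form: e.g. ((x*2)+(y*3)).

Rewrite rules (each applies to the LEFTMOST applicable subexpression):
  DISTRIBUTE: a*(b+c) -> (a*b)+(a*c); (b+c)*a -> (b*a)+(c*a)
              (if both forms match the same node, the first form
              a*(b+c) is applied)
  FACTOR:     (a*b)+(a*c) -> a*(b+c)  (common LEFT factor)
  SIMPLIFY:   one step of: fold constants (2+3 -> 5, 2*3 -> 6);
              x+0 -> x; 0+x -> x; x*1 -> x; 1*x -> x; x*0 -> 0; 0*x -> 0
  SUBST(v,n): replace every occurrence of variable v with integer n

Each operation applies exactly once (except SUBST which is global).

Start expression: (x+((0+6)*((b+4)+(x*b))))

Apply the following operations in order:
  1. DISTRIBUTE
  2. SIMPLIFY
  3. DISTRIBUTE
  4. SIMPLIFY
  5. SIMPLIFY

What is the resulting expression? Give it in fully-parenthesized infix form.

Start: (x+((0+6)*((b+4)+(x*b))))
Apply DISTRIBUTE at R (target: ((0+6)*((b+4)+(x*b)))): (x+((0+6)*((b+4)+(x*b)))) -> (x+(((0+6)*(b+4))+((0+6)*(x*b))))
Apply SIMPLIFY at RLL (target: (0+6)): (x+(((0+6)*(b+4))+((0+6)*(x*b)))) -> (x+((6*(b+4))+((0+6)*(x*b))))
Apply DISTRIBUTE at RL (target: (6*(b+4))): (x+((6*(b+4))+((0+6)*(x*b)))) -> (x+(((6*b)+(6*4))+((0+6)*(x*b))))
Apply SIMPLIFY at RLR (target: (6*4)): (x+(((6*b)+(6*4))+((0+6)*(x*b)))) -> (x+(((6*b)+24)+((0+6)*(x*b))))
Apply SIMPLIFY at RRL (target: (0+6)): (x+(((6*b)+24)+((0+6)*(x*b)))) -> (x+(((6*b)+24)+(6*(x*b))))

Answer: (x+(((6*b)+24)+(6*(x*b))))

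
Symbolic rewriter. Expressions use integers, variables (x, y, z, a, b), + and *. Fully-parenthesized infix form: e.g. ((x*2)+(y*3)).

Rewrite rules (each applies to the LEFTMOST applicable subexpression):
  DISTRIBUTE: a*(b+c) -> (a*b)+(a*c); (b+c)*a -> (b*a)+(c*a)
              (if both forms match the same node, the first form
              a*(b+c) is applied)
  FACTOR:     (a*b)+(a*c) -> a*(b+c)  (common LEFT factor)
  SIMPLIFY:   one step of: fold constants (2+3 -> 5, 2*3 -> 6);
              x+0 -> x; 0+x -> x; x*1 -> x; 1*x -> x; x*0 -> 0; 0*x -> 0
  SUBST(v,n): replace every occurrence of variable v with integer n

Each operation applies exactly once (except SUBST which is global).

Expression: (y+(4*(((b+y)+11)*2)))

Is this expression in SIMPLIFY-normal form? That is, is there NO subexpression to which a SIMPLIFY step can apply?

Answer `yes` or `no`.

Expression: (y+(4*(((b+y)+11)*2)))
Scanning for simplifiable subexpressions (pre-order)...
  at root: (y+(4*(((b+y)+11)*2))) (not simplifiable)
  at R: (4*(((b+y)+11)*2)) (not simplifiable)
  at RR: (((b+y)+11)*2) (not simplifiable)
  at RRL: ((b+y)+11) (not simplifiable)
  at RRLL: (b+y) (not simplifiable)
Result: no simplifiable subexpression found -> normal form.

Answer: yes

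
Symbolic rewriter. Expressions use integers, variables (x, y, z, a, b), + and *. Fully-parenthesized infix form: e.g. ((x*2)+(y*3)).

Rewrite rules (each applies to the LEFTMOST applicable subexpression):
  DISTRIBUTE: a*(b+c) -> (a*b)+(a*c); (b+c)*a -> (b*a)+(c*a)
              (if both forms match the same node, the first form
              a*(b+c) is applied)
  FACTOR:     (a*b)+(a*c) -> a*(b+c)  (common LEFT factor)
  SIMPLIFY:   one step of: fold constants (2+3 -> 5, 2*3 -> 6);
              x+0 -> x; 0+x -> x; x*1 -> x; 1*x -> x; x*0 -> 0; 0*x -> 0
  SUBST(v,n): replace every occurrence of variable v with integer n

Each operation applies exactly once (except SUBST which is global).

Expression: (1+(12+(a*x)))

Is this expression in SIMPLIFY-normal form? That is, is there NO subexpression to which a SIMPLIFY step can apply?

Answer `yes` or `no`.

Answer: yes

Derivation:
Expression: (1+(12+(a*x)))
Scanning for simplifiable subexpressions (pre-order)...
  at root: (1+(12+(a*x))) (not simplifiable)
  at R: (12+(a*x)) (not simplifiable)
  at RR: (a*x) (not simplifiable)
Result: no simplifiable subexpression found -> normal form.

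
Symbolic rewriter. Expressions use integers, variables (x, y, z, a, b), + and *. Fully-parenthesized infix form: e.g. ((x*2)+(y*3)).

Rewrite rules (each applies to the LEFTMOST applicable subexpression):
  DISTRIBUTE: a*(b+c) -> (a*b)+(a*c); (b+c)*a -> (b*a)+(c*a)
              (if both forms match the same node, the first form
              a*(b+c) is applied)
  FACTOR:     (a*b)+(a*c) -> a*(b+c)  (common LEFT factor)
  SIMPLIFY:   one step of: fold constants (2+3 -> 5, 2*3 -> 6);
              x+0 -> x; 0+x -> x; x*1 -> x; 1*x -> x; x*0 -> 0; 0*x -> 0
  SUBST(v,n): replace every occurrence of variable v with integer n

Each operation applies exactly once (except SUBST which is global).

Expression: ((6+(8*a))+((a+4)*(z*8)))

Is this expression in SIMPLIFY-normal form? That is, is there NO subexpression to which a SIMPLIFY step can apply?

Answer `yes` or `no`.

Answer: yes

Derivation:
Expression: ((6+(8*a))+((a+4)*(z*8)))
Scanning for simplifiable subexpressions (pre-order)...
  at root: ((6+(8*a))+((a+4)*(z*8))) (not simplifiable)
  at L: (6+(8*a)) (not simplifiable)
  at LR: (8*a) (not simplifiable)
  at R: ((a+4)*(z*8)) (not simplifiable)
  at RL: (a+4) (not simplifiable)
  at RR: (z*8) (not simplifiable)
Result: no simplifiable subexpression found -> normal form.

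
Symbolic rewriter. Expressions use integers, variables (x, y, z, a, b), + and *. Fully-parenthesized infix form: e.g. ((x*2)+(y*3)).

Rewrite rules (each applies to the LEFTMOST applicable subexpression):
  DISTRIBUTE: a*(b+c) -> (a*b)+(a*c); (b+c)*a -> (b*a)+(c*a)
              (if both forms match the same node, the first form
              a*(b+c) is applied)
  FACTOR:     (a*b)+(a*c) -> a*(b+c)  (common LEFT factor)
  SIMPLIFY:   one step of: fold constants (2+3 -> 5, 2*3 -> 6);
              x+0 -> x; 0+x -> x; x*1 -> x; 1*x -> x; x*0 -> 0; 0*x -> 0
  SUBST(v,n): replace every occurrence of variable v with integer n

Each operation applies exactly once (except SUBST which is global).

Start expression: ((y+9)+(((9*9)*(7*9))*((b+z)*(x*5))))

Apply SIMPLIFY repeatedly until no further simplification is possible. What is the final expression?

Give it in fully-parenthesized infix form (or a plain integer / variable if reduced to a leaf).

Answer: ((y+9)+(5103*((b+z)*(x*5))))

Derivation:
Start: ((y+9)+(((9*9)*(7*9))*((b+z)*(x*5))))
Step 1: at RLL: (9*9) -> 81; overall: ((y+9)+(((9*9)*(7*9))*((b+z)*(x*5)))) -> ((y+9)+((81*(7*9))*((b+z)*(x*5))))
Step 2: at RLR: (7*9) -> 63; overall: ((y+9)+((81*(7*9))*((b+z)*(x*5)))) -> ((y+9)+((81*63)*((b+z)*(x*5))))
Step 3: at RL: (81*63) -> 5103; overall: ((y+9)+((81*63)*((b+z)*(x*5)))) -> ((y+9)+(5103*((b+z)*(x*5))))
Fixed point: ((y+9)+(5103*((b+z)*(x*5))))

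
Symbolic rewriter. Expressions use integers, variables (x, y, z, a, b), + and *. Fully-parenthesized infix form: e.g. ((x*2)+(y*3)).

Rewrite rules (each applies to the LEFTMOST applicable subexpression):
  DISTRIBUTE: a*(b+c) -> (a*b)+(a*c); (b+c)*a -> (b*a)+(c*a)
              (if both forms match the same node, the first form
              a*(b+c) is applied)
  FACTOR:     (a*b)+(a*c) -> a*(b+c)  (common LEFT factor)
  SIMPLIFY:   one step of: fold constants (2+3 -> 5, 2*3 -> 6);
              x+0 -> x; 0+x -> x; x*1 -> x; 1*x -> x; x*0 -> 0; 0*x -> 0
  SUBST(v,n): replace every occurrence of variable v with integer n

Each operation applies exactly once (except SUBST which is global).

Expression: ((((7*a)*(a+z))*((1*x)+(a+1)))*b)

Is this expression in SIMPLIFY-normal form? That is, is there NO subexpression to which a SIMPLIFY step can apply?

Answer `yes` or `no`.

Expression: ((((7*a)*(a+z))*((1*x)+(a+1)))*b)
Scanning for simplifiable subexpressions (pre-order)...
  at root: ((((7*a)*(a+z))*((1*x)+(a+1)))*b) (not simplifiable)
  at L: (((7*a)*(a+z))*((1*x)+(a+1))) (not simplifiable)
  at LL: ((7*a)*(a+z)) (not simplifiable)
  at LLL: (7*a) (not simplifiable)
  at LLR: (a+z) (not simplifiable)
  at LR: ((1*x)+(a+1)) (not simplifiable)
  at LRL: (1*x) (SIMPLIFIABLE)
  at LRR: (a+1) (not simplifiable)
Found simplifiable subexpr at path LRL: (1*x)
One SIMPLIFY step would give: ((((7*a)*(a+z))*(x+(a+1)))*b)
-> NOT in normal form.

Answer: no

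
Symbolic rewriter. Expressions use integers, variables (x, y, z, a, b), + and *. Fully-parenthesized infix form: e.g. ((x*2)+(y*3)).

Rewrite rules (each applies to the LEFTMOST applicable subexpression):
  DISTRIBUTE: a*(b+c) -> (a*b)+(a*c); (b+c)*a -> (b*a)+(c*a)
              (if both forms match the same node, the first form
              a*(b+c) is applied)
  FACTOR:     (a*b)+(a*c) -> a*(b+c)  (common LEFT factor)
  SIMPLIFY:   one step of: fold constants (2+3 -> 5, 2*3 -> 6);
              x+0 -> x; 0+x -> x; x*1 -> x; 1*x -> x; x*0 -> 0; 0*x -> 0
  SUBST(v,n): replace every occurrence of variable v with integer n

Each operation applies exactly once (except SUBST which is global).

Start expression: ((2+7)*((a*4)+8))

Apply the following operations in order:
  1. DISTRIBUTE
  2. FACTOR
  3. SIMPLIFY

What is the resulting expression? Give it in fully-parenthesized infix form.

Answer: (9*((a*4)+8))

Derivation:
Start: ((2+7)*((a*4)+8))
Apply DISTRIBUTE at root (target: ((2+7)*((a*4)+8))): ((2+7)*((a*4)+8)) -> (((2+7)*(a*4))+((2+7)*8))
Apply FACTOR at root (target: (((2+7)*(a*4))+((2+7)*8))): (((2+7)*(a*4))+((2+7)*8)) -> ((2+7)*((a*4)+8))
Apply SIMPLIFY at L (target: (2+7)): ((2+7)*((a*4)+8)) -> (9*((a*4)+8))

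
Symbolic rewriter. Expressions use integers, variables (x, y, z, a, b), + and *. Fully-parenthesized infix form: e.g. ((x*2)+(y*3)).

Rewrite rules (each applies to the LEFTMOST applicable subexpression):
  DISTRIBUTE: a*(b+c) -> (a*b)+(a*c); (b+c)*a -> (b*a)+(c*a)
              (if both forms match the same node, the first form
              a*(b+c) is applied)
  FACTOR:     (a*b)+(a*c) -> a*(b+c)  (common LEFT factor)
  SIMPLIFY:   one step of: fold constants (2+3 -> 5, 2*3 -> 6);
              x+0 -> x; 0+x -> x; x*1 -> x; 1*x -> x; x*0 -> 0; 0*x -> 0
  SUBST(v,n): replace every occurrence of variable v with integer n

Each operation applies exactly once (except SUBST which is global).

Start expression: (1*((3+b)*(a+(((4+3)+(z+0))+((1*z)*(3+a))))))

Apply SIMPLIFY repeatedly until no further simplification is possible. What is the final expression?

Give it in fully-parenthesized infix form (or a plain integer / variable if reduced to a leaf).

Start: (1*((3+b)*(a+(((4+3)+(z+0))+((1*z)*(3+a))))))
Step 1: at root: (1*((3+b)*(a+(((4+3)+(z+0))+((1*z)*(3+a)))))) -> ((3+b)*(a+(((4+3)+(z+0))+((1*z)*(3+a))))); overall: (1*((3+b)*(a+(((4+3)+(z+0))+((1*z)*(3+a)))))) -> ((3+b)*(a+(((4+3)+(z+0))+((1*z)*(3+a)))))
Step 2: at RRLL: (4+3) -> 7; overall: ((3+b)*(a+(((4+3)+(z+0))+((1*z)*(3+a))))) -> ((3+b)*(a+((7+(z+0))+((1*z)*(3+a)))))
Step 3: at RRLR: (z+0) -> z; overall: ((3+b)*(a+((7+(z+0))+((1*z)*(3+a))))) -> ((3+b)*(a+((7+z)+((1*z)*(3+a)))))
Step 4: at RRRL: (1*z) -> z; overall: ((3+b)*(a+((7+z)+((1*z)*(3+a))))) -> ((3+b)*(a+((7+z)+(z*(3+a)))))
Fixed point: ((3+b)*(a+((7+z)+(z*(3+a)))))

Answer: ((3+b)*(a+((7+z)+(z*(3+a)))))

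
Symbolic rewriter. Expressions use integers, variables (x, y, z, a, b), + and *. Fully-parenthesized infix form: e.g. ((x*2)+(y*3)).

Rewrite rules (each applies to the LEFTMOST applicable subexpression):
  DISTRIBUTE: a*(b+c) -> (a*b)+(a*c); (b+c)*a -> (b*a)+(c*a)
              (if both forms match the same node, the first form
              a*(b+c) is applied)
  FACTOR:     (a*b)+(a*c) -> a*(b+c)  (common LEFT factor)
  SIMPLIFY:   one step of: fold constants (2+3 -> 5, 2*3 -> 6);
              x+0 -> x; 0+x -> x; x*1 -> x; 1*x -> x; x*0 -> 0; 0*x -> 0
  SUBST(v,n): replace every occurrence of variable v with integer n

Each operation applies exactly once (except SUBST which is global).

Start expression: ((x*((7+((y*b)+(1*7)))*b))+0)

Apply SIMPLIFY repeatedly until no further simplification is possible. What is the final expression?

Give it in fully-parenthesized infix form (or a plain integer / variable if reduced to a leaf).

Answer: (x*((7+((y*b)+7))*b))

Derivation:
Start: ((x*((7+((y*b)+(1*7)))*b))+0)
Step 1: at root: ((x*((7+((y*b)+(1*7)))*b))+0) -> (x*((7+((y*b)+(1*7)))*b)); overall: ((x*((7+((y*b)+(1*7)))*b))+0) -> (x*((7+((y*b)+(1*7)))*b))
Step 2: at RLRR: (1*7) -> 7; overall: (x*((7+((y*b)+(1*7)))*b)) -> (x*((7+((y*b)+7))*b))
Fixed point: (x*((7+((y*b)+7))*b))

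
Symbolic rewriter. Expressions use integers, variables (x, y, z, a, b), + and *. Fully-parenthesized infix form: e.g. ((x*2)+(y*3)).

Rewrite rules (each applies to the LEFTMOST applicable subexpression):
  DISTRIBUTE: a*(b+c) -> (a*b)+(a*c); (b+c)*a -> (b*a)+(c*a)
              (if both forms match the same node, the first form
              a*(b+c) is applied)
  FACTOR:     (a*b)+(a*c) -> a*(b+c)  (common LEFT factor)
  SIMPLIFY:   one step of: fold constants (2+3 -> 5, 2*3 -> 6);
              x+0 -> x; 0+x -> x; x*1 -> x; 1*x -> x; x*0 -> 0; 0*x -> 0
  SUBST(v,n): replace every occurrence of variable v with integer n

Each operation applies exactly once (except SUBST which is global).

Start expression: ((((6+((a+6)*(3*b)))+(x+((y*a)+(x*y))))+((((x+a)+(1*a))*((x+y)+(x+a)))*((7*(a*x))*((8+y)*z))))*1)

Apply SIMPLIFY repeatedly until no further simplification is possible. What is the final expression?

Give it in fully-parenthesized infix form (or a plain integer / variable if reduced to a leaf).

Answer: (((6+((a+6)*(3*b)))+(x+((y*a)+(x*y))))+((((x+a)+a)*((x+y)+(x+a)))*((7*(a*x))*((8+y)*z))))

Derivation:
Start: ((((6+((a+6)*(3*b)))+(x+((y*a)+(x*y))))+((((x+a)+(1*a))*((x+y)+(x+a)))*((7*(a*x))*((8+y)*z))))*1)
Step 1: at root: ((((6+((a+6)*(3*b)))+(x+((y*a)+(x*y))))+((((x+a)+(1*a))*((x+y)+(x+a)))*((7*(a*x))*((8+y)*z))))*1) -> (((6+((a+6)*(3*b)))+(x+((y*a)+(x*y))))+((((x+a)+(1*a))*((x+y)+(x+a)))*((7*(a*x))*((8+y)*z)))); overall: ((((6+((a+6)*(3*b)))+(x+((y*a)+(x*y))))+((((x+a)+(1*a))*((x+y)+(x+a)))*((7*(a*x))*((8+y)*z))))*1) -> (((6+((a+6)*(3*b)))+(x+((y*a)+(x*y))))+((((x+a)+(1*a))*((x+y)+(x+a)))*((7*(a*x))*((8+y)*z))))
Step 2: at RLLR: (1*a) -> a; overall: (((6+((a+6)*(3*b)))+(x+((y*a)+(x*y))))+((((x+a)+(1*a))*((x+y)+(x+a)))*((7*(a*x))*((8+y)*z)))) -> (((6+((a+6)*(3*b)))+(x+((y*a)+(x*y))))+((((x+a)+a)*((x+y)+(x+a)))*((7*(a*x))*((8+y)*z))))
Fixed point: (((6+((a+6)*(3*b)))+(x+((y*a)+(x*y))))+((((x+a)+a)*((x+y)+(x+a)))*((7*(a*x))*((8+y)*z))))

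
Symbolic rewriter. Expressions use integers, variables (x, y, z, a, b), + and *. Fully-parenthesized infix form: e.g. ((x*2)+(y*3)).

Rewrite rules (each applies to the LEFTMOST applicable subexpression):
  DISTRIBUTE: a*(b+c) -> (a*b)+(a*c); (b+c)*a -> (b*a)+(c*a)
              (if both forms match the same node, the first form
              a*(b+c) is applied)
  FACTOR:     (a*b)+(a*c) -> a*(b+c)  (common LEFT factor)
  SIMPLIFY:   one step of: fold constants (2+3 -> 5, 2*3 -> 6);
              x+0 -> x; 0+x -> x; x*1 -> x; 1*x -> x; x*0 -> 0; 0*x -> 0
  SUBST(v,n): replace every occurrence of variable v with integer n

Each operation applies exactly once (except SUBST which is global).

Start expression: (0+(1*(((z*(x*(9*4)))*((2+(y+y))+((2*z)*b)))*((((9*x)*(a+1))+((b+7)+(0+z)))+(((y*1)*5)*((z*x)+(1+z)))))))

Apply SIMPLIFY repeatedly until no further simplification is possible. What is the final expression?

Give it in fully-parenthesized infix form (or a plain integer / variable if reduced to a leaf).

Start: (0+(1*(((z*(x*(9*4)))*((2+(y+y))+((2*z)*b)))*((((9*x)*(a+1))+((b+7)+(0+z)))+(((y*1)*5)*((z*x)+(1+z)))))))
Step 1: at root: (0+(1*(((z*(x*(9*4)))*((2+(y+y))+((2*z)*b)))*((((9*x)*(a+1))+((b+7)+(0+z)))+(((y*1)*5)*((z*x)+(1+z))))))) -> (1*(((z*(x*(9*4)))*((2+(y+y))+((2*z)*b)))*((((9*x)*(a+1))+((b+7)+(0+z)))+(((y*1)*5)*((z*x)+(1+z)))))); overall: (0+(1*(((z*(x*(9*4)))*((2+(y+y))+((2*z)*b)))*((((9*x)*(a+1))+((b+7)+(0+z)))+(((y*1)*5)*((z*x)+(1+z))))))) -> (1*(((z*(x*(9*4)))*((2+(y+y))+((2*z)*b)))*((((9*x)*(a+1))+((b+7)+(0+z)))+(((y*1)*5)*((z*x)+(1+z))))))
Step 2: at root: (1*(((z*(x*(9*4)))*((2+(y+y))+((2*z)*b)))*((((9*x)*(a+1))+((b+7)+(0+z)))+(((y*1)*5)*((z*x)+(1+z)))))) -> (((z*(x*(9*4)))*((2+(y+y))+((2*z)*b)))*((((9*x)*(a+1))+((b+7)+(0+z)))+(((y*1)*5)*((z*x)+(1+z))))); overall: (1*(((z*(x*(9*4)))*((2+(y+y))+((2*z)*b)))*((((9*x)*(a+1))+((b+7)+(0+z)))+(((y*1)*5)*((z*x)+(1+z)))))) -> (((z*(x*(9*4)))*((2+(y+y))+((2*z)*b)))*((((9*x)*(a+1))+((b+7)+(0+z)))+(((y*1)*5)*((z*x)+(1+z)))))
Step 3: at LLRR: (9*4) -> 36; overall: (((z*(x*(9*4)))*((2+(y+y))+((2*z)*b)))*((((9*x)*(a+1))+((b+7)+(0+z)))+(((y*1)*5)*((z*x)+(1+z))))) -> (((z*(x*36))*((2+(y+y))+((2*z)*b)))*((((9*x)*(a+1))+((b+7)+(0+z)))+(((y*1)*5)*((z*x)+(1+z)))))
Step 4: at RLRR: (0+z) -> z; overall: (((z*(x*36))*((2+(y+y))+((2*z)*b)))*((((9*x)*(a+1))+((b+7)+(0+z)))+(((y*1)*5)*((z*x)+(1+z))))) -> (((z*(x*36))*((2+(y+y))+((2*z)*b)))*((((9*x)*(a+1))+((b+7)+z))+(((y*1)*5)*((z*x)+(1+z)))))
Step 5: at RRLL: (y*1) -> y; overall: (((z*(x*36))*((2+(y+y))+((2*z)*b)))*((((9*x)*(a+1))+((b+7)+z))+(((y*1)*5)*((z*x)+(1+z))))) -> (((z*(x*36))*((2+(y+y))+((2*z)*b)))*((((9*x)*(a+1))+((b+7)+z))+((y*5)*((z*x)+(1+z)))))
Fixed point: (((z*(x*36))*((2+(y+y))+((2*z)*b)))*((((9*x)*(a+1))+((b+7)+z))+((y*5)*((z*x)+(1+z)))))

Answer: (((z*(x*36))*((2+(y+y))+((2*z)*b)))*((((9*x)*(a+1))+((b+7)+z))+((y*5)*((z*x)+(1+z)))))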